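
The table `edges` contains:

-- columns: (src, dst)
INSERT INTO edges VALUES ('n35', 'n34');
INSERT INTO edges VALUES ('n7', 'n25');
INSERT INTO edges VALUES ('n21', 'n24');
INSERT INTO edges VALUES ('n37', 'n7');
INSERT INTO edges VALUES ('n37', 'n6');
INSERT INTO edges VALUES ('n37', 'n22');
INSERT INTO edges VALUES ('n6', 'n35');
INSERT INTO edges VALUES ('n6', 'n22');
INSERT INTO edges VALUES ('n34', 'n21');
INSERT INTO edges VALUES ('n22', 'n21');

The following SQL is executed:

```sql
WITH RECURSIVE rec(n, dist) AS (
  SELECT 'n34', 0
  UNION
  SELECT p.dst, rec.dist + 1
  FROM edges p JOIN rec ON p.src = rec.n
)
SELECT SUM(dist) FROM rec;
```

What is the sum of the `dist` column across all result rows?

Base: (n34, dist=0).
Iteration 1: edges from {n34} -> (n21, dist=1).
Iteration 2: edges from {n21} -> (n24, dist=2).
Iteration 3: no outgoing edges from {n24}; recursion stops.
SUM(dist) = 0 + 1 + 2 = 3.

3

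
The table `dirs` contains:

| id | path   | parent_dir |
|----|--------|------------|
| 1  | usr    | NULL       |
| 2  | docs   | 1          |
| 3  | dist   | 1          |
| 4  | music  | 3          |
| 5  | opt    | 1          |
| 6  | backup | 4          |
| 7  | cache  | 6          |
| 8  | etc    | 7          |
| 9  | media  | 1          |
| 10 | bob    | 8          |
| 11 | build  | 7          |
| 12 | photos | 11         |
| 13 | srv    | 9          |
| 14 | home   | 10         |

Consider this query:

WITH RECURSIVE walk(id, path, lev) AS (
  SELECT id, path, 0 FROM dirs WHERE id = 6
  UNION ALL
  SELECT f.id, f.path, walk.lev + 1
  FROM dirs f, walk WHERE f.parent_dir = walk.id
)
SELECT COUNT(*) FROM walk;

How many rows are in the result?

7

Base: id=6 (backup) at lev 0.
Iteration 1: rows with parent_dir in {6} -> cache (id 7, lev 1).
Iteration 2: rows with parent_dir in {7} -> etc (id 8, lev 2), build (id 11, lev 2).
Iteration 3: rows with parent_dir in {8,11} -> bob (id 10, lev 3), photos (id 12, lev 3).
Iteration 4: rows with parent_dir in {10,12} -> home (id 14, lev 4).
Iteration 5: no rows with parent_dir in {14}; recursion stops.
Total rows emitted: 7.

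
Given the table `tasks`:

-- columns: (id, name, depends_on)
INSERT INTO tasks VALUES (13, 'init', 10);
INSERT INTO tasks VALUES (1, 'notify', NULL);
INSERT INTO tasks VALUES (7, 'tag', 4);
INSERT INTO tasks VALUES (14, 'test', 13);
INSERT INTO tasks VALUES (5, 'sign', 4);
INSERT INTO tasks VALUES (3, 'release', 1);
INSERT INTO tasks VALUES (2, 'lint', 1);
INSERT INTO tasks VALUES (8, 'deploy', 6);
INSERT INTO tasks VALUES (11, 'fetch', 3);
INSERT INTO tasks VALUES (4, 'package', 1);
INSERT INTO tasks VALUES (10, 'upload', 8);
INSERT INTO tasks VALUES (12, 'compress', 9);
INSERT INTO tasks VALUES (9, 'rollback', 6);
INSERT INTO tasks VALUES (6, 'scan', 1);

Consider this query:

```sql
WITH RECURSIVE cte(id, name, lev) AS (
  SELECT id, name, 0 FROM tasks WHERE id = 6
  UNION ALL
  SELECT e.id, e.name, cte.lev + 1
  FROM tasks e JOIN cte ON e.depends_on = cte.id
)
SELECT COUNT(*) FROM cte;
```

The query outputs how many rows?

7

Base: id=6 (scan) at lev 0.
Iteration 1: rows with depends_on in {6} -> deploy (id 8, lev 1), rollback (id 9, lev 1).
Iteration 2: rows with depends_on in {8,9} -> upload (id 10, lev 2), compress (id 12, lev 2).
Iteration 3: rows with depends_on in {10,12} -> init (id 13, lev 3).
Iteration 4: rows with depends_on in {13} -> test (id 14, lev 4).
Iteration 5: no rows with depends_on in {14}; recursion stops.
Total rows emitted: 7.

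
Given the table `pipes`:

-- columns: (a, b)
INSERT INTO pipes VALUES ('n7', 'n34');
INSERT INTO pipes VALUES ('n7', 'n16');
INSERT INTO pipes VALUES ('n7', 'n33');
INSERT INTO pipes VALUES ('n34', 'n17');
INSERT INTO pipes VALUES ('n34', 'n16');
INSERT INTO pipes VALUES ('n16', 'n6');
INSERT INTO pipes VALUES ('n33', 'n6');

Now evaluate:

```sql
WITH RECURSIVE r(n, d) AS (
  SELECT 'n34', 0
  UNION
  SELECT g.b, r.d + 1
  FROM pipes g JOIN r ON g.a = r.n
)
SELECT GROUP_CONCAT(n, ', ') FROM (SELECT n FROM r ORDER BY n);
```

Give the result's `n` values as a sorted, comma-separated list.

Base: (n34, d=0).
Iteration 1: edges from {n34} -> (n16, d=1), (n17, d=1).
Iteration 2: edges from {n16,n17} -> (n6, d=2).
Iteration 3: no outgoing edges from {n6}; recursion stops.

n16, n17, n34, n6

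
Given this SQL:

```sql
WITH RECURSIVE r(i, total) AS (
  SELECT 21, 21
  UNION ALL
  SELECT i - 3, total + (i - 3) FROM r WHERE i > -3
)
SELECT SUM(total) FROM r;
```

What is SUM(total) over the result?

Base: i=21, total=21.
Iteration 1: 21 > -3 holds -> i = 21 - 3 = 18, total = 21 + 18 = 39.
Iteration 2: 18 > -3 holds -> i = 18 - 3 = 15, total = 39 + 15 = 54.
Iteration 3: 15 > -3 holds -> i = 15 - 3 = 12, total = 54 + 12 = 66.
Iteration 4: 12 > -3 holds -> i = 12 - 3 = 9, total = 66 + 9 = 75.
Iteration 5: 9 > -3 holds -> i = 9 - 3 = 6, total = 75 + 6 = 81.
Iteration 6: 6 > -3 holds -> i = 6 - 3 = 3, total = 81 + 3 = 84.
Iteration 7: 3 > -3 holds -> i = 3 - 3 = 0, total = 84 + 0 = 84.
Iteration 8: 0 > -3 holds -> i = 0 - 3 = -3, total = 84 + -3 = 81.
Iteration 9: -3 > -3 fails; recursion stops.
SUM(total) = 21 + 39 + 54 + 66 + 75 + 81 + 84 + 84 + 81 = 585.

585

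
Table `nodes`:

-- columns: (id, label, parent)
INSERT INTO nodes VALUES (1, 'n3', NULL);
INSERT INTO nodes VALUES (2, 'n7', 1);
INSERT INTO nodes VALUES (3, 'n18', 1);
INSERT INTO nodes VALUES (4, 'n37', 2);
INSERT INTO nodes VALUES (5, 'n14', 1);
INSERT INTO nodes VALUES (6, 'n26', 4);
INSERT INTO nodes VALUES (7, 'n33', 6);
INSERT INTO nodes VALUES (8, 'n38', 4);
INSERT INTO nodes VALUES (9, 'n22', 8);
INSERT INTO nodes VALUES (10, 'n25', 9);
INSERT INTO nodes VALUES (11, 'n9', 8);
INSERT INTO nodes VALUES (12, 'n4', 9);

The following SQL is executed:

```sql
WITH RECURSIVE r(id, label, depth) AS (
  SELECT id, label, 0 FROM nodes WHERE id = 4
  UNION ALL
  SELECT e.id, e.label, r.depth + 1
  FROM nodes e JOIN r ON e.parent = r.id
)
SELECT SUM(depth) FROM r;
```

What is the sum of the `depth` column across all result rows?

14

Base: id=4 (n37) at depth 0.
Iteration 1: rows with parent in {4} -> n26 (id 6, depth 1), n38 (id 8, depth 1).
Iteration 2: rows with parent in {6,8} -> n33 (id 7, depth 2), n22 (id 9, depth 2), n9 (id 11, depth 2).
Iteration 3: rows with parent in {7,9,11} -> n25 (id 10, depth 3), n4 (id 12, depth 3).
Iteration 4: no rows with parent in {10,12}; recursion stops.
SUM(depth) = 0 + 1 + 1 + 2 + 2 + 2 + 3 + 3 = 14.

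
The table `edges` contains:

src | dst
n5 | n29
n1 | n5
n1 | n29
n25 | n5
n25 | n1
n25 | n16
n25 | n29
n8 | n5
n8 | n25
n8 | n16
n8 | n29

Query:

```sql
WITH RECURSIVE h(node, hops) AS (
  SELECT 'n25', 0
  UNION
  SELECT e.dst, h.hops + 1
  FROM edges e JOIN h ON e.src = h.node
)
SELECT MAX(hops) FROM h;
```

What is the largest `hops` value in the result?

Base: (n25, hops=0).
Iteration 1: edges from {n25} -> (n1, hops=1), (n16, hops=1), (n29, hops=1), (n5, hops=1).
Iteration 2: edges from {n1,n16,n29,n5} -> (n29, hops=2), (n5, hops=2). [UNION drops 1 duplicate row(s)]
Iteration 3: edges from {n29,n5} -> (n29, hops=3).
Iteration 4: no outgoing edges from {n29}; recursion stops.
hops values: 0, 1, 1, 1, 1, 2, 2, 3; the maximum is 3.

3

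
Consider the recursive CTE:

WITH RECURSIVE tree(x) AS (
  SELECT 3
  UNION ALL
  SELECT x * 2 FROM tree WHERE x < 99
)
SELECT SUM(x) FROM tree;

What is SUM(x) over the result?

Base: x=3.
Iteration 1: 3 < 99 holds -> x = 3 * 2 = 6.
Iteration 2: 6 < 99 holds -> x = 6 * 2 = 12.
Iteration 3: 12 < 99 holds -> x = 12 * 2 = 24.
Iteration 4: 24 < 99 holds -> x = 24 * 2 = 48.
Iteration 5: 48 < 99 holds -> x = 48 * 2 = 96.
Iteration 6: 96 < 99 holds -> x = 96 * 2 = 192.
Iteration 7: 192 < 99 fails; recursion stops.
SUM(x) = 3 + 6 + 12 + 24 + 48 + 96 + 192 = 381.

381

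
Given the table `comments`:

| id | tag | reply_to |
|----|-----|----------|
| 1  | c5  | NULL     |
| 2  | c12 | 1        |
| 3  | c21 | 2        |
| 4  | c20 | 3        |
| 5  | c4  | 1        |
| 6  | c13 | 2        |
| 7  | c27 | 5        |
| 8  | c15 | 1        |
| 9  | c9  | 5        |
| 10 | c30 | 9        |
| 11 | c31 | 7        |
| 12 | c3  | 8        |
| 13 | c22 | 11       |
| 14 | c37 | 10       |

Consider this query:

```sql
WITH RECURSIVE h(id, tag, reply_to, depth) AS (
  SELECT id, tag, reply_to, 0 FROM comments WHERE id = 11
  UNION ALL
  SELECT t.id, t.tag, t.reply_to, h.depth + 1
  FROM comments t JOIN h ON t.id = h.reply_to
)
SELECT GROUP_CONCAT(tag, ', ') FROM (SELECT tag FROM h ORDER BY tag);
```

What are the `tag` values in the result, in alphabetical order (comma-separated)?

c27, c31, c4, c5

Base: id=11 (c31), reply_to=7, depth 0.
Iteration 1: join on id=7 -> c27 (id 7, reply_to=5, depth 1).
Iteration 2: join on id=5 -> c4 (id 5, reply_to=1, depth 2).
Iteration 3: join on id=1 -> c5 (id 1, reply_to=NULL, depth 3).
Iteration 4: reply_to is NULL; no match; recursion stops.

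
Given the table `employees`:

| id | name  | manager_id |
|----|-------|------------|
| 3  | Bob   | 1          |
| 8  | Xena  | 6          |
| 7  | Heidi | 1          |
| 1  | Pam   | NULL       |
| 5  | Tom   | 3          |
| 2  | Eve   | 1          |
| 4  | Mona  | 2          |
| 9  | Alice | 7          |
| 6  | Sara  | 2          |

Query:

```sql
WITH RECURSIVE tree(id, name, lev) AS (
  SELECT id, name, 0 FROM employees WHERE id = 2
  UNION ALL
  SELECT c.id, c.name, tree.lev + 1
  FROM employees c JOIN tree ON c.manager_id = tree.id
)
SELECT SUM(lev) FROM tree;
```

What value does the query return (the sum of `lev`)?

Base: id=2 (Eve) at lev 0.
Iteration 1: rows with manager_id in {2} -> Mona (id 4, lev 1), Sara (id 6, lev 1).
Iteration 2: rows with manager_id in {4,6} -> Xena (id 8, lev 2).
Iteration 3: no rows with manager_id in {8}; recursion stops.
SUM(lev) = 0 + 1 + 1 + 2 = 4.

4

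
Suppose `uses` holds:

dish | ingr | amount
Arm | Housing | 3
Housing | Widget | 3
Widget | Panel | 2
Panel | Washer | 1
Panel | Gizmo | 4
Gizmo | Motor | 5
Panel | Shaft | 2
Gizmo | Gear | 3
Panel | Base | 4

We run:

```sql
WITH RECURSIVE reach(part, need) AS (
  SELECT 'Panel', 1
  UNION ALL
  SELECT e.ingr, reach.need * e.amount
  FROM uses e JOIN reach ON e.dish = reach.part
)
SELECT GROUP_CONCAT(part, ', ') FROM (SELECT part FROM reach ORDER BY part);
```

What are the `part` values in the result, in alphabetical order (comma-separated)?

Base: (Panel, need=1).
Iteration 1: components of {Panel} -> Base = 1*4 = 4, Gizmo = 1*4 = 4, Shaft = 1*2 = 2, Washer = 1*1 = 1.
Iteration 2: components of {Base,Gizmo,Shaft,Washer} -> Gear = 4*3 = 12, Motor = 4*5 = 20.
Iteration 3: no further components; recursion stops.

Base, Gear, Gizmo, Motor, Panel, Shaft, Washer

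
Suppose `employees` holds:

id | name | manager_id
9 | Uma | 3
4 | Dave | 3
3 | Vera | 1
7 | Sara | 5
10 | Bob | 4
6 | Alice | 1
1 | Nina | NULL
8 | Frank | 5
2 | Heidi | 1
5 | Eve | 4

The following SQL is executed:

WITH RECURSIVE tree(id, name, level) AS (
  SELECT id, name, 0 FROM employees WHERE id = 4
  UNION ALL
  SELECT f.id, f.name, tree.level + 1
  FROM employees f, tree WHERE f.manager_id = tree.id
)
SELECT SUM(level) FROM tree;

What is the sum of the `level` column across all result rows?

Base: id=4 (Dave) at level 0.
Iteration 1: rows with manager_id in {4} -> Eve (id 5, level 1), Bob (id 10, level 1).
Iteration 2: rows with manager_id in {5,10} -> Sara (id 7, level 2), Frank (id 8, level 2).
Iteration 3: no rows with manager_id in {7,8}; recursion stops.
SUM(level) = 0 + 1 + 1 + 2 + 2 = 6.

6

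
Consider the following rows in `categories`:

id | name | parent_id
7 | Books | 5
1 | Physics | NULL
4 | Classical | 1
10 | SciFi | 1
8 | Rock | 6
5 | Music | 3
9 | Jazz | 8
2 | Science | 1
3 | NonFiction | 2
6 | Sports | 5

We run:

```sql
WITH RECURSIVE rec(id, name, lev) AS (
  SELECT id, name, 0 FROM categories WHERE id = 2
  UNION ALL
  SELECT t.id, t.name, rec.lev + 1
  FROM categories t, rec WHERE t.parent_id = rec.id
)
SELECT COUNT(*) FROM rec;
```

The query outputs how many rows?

7

Base: id=2 (Science) at lev 0.
Iteration 1: rows with parent_id in {2} -> NonFiction (id 3, lev 1).
Iteration 2: rows with parent_id in {3} -> Music (id 5, lev 2).
Iteration 3: rows with parent_id in {5} -> Sports (id 6, lev 3), Books (id 7, lev 3).
Iteration 4: rows with parent_id in {6,7} -> Rock (id 8, lev 4).
Iteration 5: rows with parent_id in {8} -> Jazz (id 9, lev 5).
Iteration 6: no rows with parent_id in {9}; recursion stops.
Total rows emitted: 7.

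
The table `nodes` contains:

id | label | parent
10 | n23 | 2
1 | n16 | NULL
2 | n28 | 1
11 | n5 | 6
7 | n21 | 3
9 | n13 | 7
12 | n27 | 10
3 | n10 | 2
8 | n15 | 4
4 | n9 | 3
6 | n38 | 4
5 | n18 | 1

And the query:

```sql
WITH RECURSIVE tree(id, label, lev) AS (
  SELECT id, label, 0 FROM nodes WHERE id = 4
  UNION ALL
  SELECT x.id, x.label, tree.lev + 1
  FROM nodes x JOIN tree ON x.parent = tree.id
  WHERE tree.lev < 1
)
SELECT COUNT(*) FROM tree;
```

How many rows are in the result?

Base: id=4 (n9) at lev 0.
Iteration 1: rows with parent in {4} -> n38 (id 6, lev 1), n15 (id 8, lev 1).
Iteration 2: lev < 1 fails for all current rows; recursion stops.
Total rows emitted: 3.

3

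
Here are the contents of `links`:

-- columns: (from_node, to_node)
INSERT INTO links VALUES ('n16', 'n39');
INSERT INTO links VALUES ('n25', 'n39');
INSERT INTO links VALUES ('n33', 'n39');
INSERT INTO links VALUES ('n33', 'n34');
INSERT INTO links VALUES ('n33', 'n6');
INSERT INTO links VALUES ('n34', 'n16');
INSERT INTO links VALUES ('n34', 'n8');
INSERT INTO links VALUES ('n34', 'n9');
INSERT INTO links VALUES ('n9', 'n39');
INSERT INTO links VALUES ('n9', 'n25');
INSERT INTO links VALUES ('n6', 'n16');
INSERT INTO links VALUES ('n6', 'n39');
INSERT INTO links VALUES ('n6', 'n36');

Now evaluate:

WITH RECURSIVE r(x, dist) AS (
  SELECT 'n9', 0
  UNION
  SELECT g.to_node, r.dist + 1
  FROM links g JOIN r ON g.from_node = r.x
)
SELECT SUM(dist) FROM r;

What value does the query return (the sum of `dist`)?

4

Base: (n9, dist=0).
Iteration 1: edges from {n9} -> (n25, dist=1), (n39, dist=1).
Iteration 2: edges from {n25,n39} -> (n39, dist=2).
Iteration 3: no outgoing edges from {n39}; recursion stops.
SUM(dist) = 0 + 1 + 1 + 2 = 4.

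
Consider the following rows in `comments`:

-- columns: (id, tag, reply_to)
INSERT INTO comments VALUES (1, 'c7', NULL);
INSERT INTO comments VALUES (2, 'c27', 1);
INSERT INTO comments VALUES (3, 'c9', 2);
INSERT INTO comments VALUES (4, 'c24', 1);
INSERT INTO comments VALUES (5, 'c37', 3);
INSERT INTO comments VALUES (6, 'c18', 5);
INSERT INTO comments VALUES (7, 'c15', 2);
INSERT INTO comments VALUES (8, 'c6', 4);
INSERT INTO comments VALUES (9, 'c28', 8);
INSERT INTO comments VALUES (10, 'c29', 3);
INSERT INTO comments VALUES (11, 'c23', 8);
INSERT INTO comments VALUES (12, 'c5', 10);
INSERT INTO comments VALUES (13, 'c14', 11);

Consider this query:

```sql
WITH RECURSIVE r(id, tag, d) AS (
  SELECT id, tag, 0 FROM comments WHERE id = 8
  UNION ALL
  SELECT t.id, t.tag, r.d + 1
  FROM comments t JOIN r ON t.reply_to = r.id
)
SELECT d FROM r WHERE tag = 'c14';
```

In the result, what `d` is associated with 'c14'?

2

Base: id=8 (c6) at d 0.
Iteration 1: rows with reply_to in {8} -> c28 (id 9, d 1), c23 (id 11, d 1).
Iteration 2: rows with reply_to in {9,11} -> c14 (id 13, d 2).
Iteration 3: no rows with reply_to in {13}; recursion stops.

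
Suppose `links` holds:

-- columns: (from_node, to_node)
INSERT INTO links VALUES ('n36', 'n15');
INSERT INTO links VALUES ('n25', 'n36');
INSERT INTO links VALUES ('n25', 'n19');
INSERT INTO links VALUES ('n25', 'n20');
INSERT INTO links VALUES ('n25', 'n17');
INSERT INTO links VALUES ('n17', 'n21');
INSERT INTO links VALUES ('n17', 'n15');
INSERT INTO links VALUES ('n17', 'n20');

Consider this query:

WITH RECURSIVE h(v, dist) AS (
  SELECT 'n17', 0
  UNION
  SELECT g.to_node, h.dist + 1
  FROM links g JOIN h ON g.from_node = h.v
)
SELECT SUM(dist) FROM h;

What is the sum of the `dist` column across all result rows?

Base: (n17, dist=0).
Iteration 1: edges from {n17} -> (n15, dist=1), (n20, dist=1), (n21, dist=1).
Iteration 2: no outgoing edges from {n15,n20,n21}; recursion stops.
SUM(dist) = 0 + 1 + 1 + 1 = 3.

3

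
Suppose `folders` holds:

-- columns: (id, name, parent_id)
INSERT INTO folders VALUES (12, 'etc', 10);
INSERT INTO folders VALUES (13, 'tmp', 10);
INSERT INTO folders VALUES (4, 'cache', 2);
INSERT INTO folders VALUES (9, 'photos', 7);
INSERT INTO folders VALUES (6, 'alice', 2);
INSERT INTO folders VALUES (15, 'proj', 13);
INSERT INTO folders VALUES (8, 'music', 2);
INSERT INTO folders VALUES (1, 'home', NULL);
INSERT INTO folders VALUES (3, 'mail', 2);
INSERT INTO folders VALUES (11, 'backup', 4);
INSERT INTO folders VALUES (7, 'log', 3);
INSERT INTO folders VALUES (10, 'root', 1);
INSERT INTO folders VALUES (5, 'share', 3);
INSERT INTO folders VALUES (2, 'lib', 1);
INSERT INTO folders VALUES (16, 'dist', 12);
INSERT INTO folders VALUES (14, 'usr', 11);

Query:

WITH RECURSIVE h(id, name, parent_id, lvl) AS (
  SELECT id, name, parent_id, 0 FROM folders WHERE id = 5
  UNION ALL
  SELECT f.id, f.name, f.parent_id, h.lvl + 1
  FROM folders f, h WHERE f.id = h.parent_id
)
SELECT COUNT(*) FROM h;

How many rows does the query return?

Base: id=5 (share), parent_id=3, lvl 0.
Iteration 1: join on id=3 -> mail (id 3, parent_id=2, lvl 1).
Iteration 2: join on id=2 -> lib (id 2, parent_id=1, lvl 2).
Iteration 3: join on id=1 -> home (id 1, parent_id=NULL, lvl 3).
Iteration 4: parent_id is NULL; no match; recursion stops.
Total rows emitted: 4.

4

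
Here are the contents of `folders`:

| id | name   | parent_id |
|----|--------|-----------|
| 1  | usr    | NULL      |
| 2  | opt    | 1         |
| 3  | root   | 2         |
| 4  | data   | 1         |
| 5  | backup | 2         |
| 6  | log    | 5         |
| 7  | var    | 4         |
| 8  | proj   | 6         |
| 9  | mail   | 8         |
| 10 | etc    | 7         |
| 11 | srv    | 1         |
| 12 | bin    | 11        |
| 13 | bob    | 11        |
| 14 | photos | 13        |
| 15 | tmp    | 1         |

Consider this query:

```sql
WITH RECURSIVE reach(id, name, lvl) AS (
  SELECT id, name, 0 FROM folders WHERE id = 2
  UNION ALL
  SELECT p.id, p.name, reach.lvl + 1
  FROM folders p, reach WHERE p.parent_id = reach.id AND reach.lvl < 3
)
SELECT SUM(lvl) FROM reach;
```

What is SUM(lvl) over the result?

Base: id=2 (opt) at lvl 0.
Iteration 1: rows with parent_id in {2} -> root (id 3, lvl 1), backup (id 5, lvl 1).
Iteration 2: rows with parent_id in {3,5} -> log (id 6, lvl 2).
Iteration 3: rows with parent_id in {6} -> proj (id 8, lvl 3).
Iteration 4: lvl < 3 fails for all current rows; recursion stops.
SUM(lvl) = 0 + 1 + 1 + 2 + 3 = 7.

7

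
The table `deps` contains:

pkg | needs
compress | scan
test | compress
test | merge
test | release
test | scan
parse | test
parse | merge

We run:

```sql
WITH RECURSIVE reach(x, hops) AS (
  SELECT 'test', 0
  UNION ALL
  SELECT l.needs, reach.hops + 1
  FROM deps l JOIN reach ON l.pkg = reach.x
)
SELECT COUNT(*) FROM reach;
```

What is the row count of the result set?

Base: (test, hops=0).
Iteration 1: edges from {test} -> (compress, hops=1), (merge, hops=1), (release, hops=1), (scan, hops=1).
Iteration 2: edges from {compress,merge,release,scan} -> (scan, hops=2).
Iteration 3: no outgoing edges from {scan}; recursion stops.
Total rows emitted: 6.

6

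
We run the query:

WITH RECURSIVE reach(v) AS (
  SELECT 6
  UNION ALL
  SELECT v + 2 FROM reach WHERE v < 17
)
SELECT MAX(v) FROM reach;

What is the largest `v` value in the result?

Base: v=6.
Iteration 1: 6 < 17 holds -> v = 6 + 2 = 8.
Iteration 2: 8 < 17 holds -> v = 8 + 2 = 10.
Iteration 3: 10 < 17 holds -> v = 10 + 2 = 12.
Iteration 4: 12 < 17 holds -> v = 12 + 2 = 14.
Iteration 5: 14 < 17 holds -> v = 14 + 2 = 16.
Iteration 6: 16 < 17 holds -> v = 16 + 2 = 18.
Iteration 7: 18 < 17 fails; recursion stops.
v values: 6, 8, 10, 12, 14, 16, 18; the maximum is 18.

18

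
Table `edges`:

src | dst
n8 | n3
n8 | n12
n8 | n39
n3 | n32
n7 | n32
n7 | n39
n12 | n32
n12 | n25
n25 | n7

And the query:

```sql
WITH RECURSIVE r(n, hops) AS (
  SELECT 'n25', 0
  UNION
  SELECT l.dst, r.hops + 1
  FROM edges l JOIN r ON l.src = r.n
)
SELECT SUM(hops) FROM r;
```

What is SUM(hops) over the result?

5

Base: (n25, hops=0).
Iteration 1: edges from {n25} -> (n7, hops=1).
Iteration 2: edges from {n7} -> (n32, hops=2), (n39, hops=2).
Iteration 3: no outgoing edges from {n32,n39}; recursion stops.
SUM(hops) = 0 + 1 + 2 + 2 = 5.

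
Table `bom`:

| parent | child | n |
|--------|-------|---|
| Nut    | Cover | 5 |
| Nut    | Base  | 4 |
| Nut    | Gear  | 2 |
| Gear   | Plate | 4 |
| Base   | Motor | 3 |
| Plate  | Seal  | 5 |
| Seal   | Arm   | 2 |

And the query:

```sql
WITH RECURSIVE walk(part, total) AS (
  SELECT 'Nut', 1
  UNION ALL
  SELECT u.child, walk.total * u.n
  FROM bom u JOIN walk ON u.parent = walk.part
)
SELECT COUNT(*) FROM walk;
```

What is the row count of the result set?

Base: (Nut, total=1).
Iteration 1: components of {Nut} -> Base = 1*4 = 4, Cover = 1*5 = 5, Gear = 1*2 = 2.
Iteration 2: components of {Base,Cover,Gear} -> Motor = 4*3 = 12, Plate = 2*4 = 8.
Iteration 3: components of {Motor,Plate} -> Seal = 8*5 = 40.
Iteration 4: components of {Seal} -> Arm = 40*2 = 80.
Iteration 5: no further components; recursion stops.
Total rows emitted: 8.

8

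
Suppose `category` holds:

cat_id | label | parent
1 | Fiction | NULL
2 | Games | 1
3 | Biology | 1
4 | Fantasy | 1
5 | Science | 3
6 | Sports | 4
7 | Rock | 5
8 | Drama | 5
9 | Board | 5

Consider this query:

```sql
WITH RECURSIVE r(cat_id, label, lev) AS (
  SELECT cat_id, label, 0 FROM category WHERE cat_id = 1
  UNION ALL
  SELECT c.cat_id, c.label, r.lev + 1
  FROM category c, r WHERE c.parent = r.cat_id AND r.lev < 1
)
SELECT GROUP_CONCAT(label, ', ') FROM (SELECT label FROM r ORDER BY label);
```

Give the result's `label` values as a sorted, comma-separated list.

Base: cat_id=1 (Fiction) at lev 0.
Iteration 1: rows with parent in {1} -> Games (id 2, lev 1), Biology (id 3, lev 1), Fantasy (id 4, lev 1).
Iteration 2: lev < 1 fails for all current rows; recursion stops.

Biology, Fantasy, Fiction, Games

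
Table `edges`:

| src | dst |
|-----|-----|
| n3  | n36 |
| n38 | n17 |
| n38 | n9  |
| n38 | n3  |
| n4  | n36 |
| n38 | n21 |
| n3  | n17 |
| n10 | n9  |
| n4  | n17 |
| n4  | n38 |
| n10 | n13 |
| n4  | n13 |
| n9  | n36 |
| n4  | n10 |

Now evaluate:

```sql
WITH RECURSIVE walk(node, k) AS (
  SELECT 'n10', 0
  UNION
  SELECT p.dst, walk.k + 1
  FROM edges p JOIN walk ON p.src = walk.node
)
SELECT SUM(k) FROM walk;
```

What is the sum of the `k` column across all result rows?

4

Base: (n10, k=0).
Iteration 1: edges from {n10} -> (n13, k=1), (n9, k=1).
Iteration 2: edges from {n13,n9} -> (n36, k=2).
Iteration 3: no outgoing edges from {n36}; recursion stops.
SUM(k) = 0 + 1 + 1 + 2 = 4.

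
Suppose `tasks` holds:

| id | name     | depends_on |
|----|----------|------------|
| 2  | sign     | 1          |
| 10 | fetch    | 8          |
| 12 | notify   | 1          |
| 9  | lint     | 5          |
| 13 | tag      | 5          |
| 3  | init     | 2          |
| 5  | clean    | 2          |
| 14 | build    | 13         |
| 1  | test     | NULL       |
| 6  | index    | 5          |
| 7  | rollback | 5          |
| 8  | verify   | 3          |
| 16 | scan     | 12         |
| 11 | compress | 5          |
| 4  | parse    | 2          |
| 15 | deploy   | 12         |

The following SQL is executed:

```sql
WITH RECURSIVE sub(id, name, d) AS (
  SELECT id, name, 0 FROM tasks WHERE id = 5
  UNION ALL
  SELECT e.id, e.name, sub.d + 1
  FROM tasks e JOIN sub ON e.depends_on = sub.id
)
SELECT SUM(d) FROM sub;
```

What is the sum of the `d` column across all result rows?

7

Base: id=5 (clean) at d 0.
Iteration 1: rows with depends_on in {5} -> index (id 6, d 1), rollback (id 7, d 1), lint (id 9, d 1), compress (id 11, d 1), tag (id 13, d 1).
Iteration 2: rows with depends_on in {6,7,9,11,13} -> build (id 14, d 2).
Iteration 3: no rows with depends_on in {14}; recursion stops.
SUM(d) = 0 + 1 + 1 + 1 + 1 + 1 + 2 = 7.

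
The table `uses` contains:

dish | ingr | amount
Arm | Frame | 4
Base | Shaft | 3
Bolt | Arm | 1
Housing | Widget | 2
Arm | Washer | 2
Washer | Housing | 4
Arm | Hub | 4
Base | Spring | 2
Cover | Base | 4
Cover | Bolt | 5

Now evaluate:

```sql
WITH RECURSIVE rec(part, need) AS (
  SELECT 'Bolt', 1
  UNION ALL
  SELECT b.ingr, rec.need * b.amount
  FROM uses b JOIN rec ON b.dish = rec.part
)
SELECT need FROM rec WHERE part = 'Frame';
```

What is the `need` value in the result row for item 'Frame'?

Base: (Bolt, need=1).
Iteration 1: components of {Bolt} -> Arm = 1*1 = 1.
Iteration 2: components of {Arm} -> Frame = 1*4 = 4, Hub = 1*4 = 4, Washer = 1*2 = 2.
Iteration 3: components of {Frame,Hub,Washer} -> Housing = 2*4 = 8.
Iteration 4: components of {Housing} -> Widget = 8*2 = 16.
Iteration 5: no further components; recursion stops.

4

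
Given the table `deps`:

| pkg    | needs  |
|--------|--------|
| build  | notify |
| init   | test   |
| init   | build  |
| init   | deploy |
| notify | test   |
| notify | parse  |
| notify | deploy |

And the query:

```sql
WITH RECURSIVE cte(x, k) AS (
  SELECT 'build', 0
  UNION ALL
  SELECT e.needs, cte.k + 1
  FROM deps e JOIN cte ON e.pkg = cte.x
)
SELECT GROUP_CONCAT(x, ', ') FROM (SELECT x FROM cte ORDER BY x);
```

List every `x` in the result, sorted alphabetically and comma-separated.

build, deploy, notify, parse, test

Base: (build, k=0).
Iteration 1: edges from {build} -> (notify, k=1).
Iteration 2: edges from {notify} -> (deploy, k=2), (parse, k=2), (test, k=2).
Iteration 3: no outgoing edges from {deploy,parse,test}; recursion stops.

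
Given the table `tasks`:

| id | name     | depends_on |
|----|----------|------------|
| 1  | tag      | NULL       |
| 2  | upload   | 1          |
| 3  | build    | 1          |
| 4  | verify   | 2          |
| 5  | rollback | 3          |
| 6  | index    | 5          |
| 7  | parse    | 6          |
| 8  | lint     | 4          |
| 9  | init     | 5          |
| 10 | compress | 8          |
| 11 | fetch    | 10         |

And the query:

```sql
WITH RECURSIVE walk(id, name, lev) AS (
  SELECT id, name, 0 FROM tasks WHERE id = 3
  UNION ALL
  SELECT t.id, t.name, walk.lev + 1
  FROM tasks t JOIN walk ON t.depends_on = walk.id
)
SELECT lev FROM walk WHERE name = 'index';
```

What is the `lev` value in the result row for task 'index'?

2

Base: id=3 (build) at lev 0.
Iteration 1: rows with depends_on in {3} -> rollback (id 5, lev 1).
Iteration 2: rows with depends_on in {5} -> index (id 6, lev 2), init (id 9, lev 2).
Iteration 3: rows with depends_on in {6,9} -> parse (id 7, lev 3).
Iteration 4: no rows with depends_on in {7}; recursion stops.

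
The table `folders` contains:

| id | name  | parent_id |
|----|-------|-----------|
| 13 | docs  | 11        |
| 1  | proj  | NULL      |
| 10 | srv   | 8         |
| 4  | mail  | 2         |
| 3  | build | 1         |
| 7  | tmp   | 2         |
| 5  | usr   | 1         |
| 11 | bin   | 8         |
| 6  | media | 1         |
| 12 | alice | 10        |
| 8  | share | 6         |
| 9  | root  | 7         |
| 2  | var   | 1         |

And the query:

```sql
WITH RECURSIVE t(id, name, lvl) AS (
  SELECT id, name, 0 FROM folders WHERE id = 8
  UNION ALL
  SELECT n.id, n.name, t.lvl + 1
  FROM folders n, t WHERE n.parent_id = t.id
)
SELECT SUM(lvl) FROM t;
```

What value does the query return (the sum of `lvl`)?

Base: id=8 (share) at lvl 0.
Iteration 1: rows with parent_id in {8} -> srv (id 10, lvl 1), bin (id 11, lvl 1).
Iteration 2: rows with parent_id in {10,11} -> alice (id 12, lvl 2), docs (id 13, lvl 2).
Iteration 3: no rows with parent_id in {12,13}; recursion stops.
SUM(lvl) = 0 + 1 + 1 + 2 + 2 = 6.

6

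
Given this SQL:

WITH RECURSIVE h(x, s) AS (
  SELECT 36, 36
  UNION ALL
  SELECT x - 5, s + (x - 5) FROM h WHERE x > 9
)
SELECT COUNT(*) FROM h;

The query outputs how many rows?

Base: x=36, s=36.
Iteration 1: 36 > 9 holds -> x = 36 - 5 = 31, s = 36 + 31 = 67.
Iteration 2: 31 > 9 holds -> x = 31 - 5 = 26, s = 67 + 26 = 93.
Iteration 3: 26 > 9 holds -> x = 26 - 5 = 21, s = 93 + 21 = 114.
Iteration 4: 21 > 9 holds -> x = 21 - 5 = 16, s = 114 + 16 = 130.
Iteration 5: 16 > 9 holds -> x = 16 - 5 = 11, s = 130 + 11 = 141.
Iteration 6: 11 > 9 holds -> x = 11 - 5 = 6, s = 141 + 6 = 147.
Iteration 7: 6 > 9 fails; recursion stops.
Total rows emitted: 7.

7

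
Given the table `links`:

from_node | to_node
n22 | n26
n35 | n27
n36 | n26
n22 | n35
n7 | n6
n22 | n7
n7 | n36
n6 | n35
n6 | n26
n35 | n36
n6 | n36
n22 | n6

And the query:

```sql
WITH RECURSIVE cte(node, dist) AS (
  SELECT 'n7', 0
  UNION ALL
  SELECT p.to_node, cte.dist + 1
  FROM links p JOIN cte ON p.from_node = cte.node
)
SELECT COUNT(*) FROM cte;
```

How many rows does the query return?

Base: (n7, dist=0).
Iteration 1: edges from {n7} -> (n36, dist=1), (n6, dist=1).
Iteration 2: edges from {n36,n6} -> (n26, dist=2) x2, (n35, dist=2), (n36, dist=2). [UNION ALL keeps all 4 new rows, including repeats]
Iteration 3: edges from {n26,n35,n36} -> (n26, dist=3), (n27, dist=3), (n36, dist=3).
Iteration 4: edges from {n26,n27,n36} -> (n26, dist=4).
Iteration 5: no outgoing edges from {n26}; recursion stops.
Total rows emitted: 11.

11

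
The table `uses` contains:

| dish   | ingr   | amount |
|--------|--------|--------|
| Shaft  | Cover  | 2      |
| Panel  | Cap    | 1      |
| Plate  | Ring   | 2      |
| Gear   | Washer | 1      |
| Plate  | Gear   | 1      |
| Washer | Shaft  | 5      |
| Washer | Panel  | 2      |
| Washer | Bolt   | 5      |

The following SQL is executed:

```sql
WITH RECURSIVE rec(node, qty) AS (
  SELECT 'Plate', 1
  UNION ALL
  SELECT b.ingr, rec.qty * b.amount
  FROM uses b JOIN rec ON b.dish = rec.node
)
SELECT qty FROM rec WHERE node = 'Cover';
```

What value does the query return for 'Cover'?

Base: (Plate, qty=1).
Iteration 1: components of {Plate} -> Gear = 1*1 = 1, Ring = 1*2 = 2.
Iteration 2: components of {Gear,Ring} -> Washer = 1*1 = 1.
Iteration 3: components of {Washer} -> Bolt = 1*5 = 5, Panel = 1*2 = 2, Shaft = 1*5 = 5.
Iteration 4: components of {Bolt,Panel,Shaft} -> Cap = 2*1 = 2, Cover = 5*2 = 10.
Iteration 5: no further components; recursion stops.

10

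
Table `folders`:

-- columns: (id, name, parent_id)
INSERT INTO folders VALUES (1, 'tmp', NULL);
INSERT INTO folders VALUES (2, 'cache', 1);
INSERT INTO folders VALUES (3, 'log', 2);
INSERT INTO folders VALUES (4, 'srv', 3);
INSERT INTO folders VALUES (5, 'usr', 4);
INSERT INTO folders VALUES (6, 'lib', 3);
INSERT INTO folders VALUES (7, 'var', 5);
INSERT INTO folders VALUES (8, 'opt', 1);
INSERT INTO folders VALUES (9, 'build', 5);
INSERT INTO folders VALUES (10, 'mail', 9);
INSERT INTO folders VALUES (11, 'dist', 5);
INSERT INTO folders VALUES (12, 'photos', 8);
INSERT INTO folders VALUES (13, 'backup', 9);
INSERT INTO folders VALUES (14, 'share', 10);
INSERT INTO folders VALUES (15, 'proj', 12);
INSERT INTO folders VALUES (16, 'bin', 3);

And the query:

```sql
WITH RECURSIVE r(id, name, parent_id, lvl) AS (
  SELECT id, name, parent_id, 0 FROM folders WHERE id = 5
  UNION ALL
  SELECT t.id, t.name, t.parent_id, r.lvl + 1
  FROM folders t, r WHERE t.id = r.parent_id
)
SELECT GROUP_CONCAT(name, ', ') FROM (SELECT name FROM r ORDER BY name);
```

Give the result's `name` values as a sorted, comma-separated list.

Base: id=5 (usr), parent_id=4, lvl 0.
Iteration 1: join on id=4 -> srv (id 4, parent_id=3, lvl 1).
Iteration 2: join on id=3 -> log (id 3, parent_id=2, lvl 2).
Iteration 3: join on id=2 -> cache (id 2, parent_id=1, lvl 3).
Iteration 4: join on id=1 -> tmp (id 1, parent_id=NULL, lvl 4).
Iteration 5: parent_id is NULL; no match; recursion stops.

cache, log, srv, tmp, usr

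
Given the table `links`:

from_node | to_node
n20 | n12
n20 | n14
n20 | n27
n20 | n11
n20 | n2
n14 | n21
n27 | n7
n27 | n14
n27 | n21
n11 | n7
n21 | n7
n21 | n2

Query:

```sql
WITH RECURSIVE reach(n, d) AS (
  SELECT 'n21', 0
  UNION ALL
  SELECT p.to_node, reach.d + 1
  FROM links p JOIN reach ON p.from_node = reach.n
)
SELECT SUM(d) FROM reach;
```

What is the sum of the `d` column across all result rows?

2

Base: (n21, d=0).
Iteration 1: edges from {n21} -> (n2, d=1), (n7, d=1).
Iteration 2: no outgoing edges from {n2,n7}; recursion stops.
SUM(d) = 0 + 1 + 1 = 2.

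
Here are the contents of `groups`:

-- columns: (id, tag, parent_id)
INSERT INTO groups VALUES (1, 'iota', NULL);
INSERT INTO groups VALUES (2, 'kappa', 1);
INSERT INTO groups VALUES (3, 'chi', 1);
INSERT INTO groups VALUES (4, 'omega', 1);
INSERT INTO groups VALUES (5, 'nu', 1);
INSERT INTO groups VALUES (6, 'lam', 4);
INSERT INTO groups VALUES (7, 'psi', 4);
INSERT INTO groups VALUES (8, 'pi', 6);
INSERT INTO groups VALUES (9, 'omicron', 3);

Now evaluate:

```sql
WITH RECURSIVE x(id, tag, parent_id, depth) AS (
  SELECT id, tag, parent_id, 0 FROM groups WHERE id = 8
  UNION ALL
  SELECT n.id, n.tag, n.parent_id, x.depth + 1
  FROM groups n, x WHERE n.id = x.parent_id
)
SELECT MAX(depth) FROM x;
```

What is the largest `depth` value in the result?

Base: id=8 (pi), parent_id=6, depth 0.
Iteration 1: join on id=6 -> lam (id 6, parent_id=4, depth 1).
Iteration 2: join on id=4 -> omega (id 4, parent_id=1, depth 2).
Iteration 3: join on id=1 -> iota (id 1, parent_id=NULL, depth 3).
Iteration 4: parent_id is NULL; no match; recursion stops.
depth values: 0, 1, 2, 3; the maximum is 3.

3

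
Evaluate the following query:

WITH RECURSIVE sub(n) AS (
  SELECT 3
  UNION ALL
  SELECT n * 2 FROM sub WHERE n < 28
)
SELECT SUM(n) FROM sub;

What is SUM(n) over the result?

Base: n=3.
Iteration 1: 3 < 28 holds -> n = 3 * 2 = 6.
Iteration 2: 6 < 28 holds -> n = 6 * 2 = 12.
Iteration 3: 12 < 28 holds -> n = 12 * 2 = 24.
Iteration 4: 24 < 28 holds -> n = 24 * 2 = 48.
Iteration 5: 48 < 28 fails; recursion stops.
SUM(n) = 3 + 6 + 12 + 24 + 48 = 93.

93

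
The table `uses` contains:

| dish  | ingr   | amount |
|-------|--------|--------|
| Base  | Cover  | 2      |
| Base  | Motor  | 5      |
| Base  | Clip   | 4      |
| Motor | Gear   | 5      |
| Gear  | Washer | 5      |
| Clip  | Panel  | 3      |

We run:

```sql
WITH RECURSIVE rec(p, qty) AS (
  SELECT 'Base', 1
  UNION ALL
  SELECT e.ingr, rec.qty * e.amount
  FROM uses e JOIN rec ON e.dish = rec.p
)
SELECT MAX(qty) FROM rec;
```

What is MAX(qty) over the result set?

Base: (Base, qty=1).
Iteration 1: components of {Base} -> Clip = 1*4 = 4, Cover = 1*2 = 2, Motor = 1*5 = 5.
Iteration 2: components of {Clip,Cover,Motor} -> Gear = 5*5 = 25, Panel = 4*3 = 12.
Iteration 3: components of {Gear,Panel} -> Washer = 25*5 = 125.
Iteration 4: no further components; recursion stops.
qty values: 1, 2, 5, 4, 25, 12, 125; the maximum is 125.

125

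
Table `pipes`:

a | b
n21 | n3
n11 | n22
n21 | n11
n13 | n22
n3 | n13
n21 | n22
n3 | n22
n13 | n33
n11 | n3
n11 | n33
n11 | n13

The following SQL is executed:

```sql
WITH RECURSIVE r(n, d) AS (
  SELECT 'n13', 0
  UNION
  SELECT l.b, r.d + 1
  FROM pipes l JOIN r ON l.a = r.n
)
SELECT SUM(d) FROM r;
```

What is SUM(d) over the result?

2

Base: (n13, d=0).
Iteration 1: edges from {n13} -> (n22, d=1), (n33, d=1).
Iteration 2: no outgoing edges from {n22,n33}; recursion stops.
SUM(d) = 0 + 1 + 1 = 2.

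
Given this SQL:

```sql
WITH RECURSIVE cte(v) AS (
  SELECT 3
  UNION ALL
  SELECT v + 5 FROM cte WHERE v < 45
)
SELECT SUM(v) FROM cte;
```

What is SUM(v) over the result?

Base: v=3.
Iteration 1: 3 < 45 holds -> v = 3 + 5 = 8.
Iteration 2: 8 < 45 holds -> v = 8 + 5 = 13.
Iteration 3: 13 < 45 holds -> v = 13 + 5 = 18.
Iteration 4: 18 < 45 holds -> v = 18 + 5 = 23.
Iteration 5: 23 < 45 holds -> v = 23 + 5 = 28.
Iteration 6: 28 < 45 holds -> v = 28 + 5 = 33.
Iteration 7: 33 < 45 holds -> v = 33 + 5 = 38.
Iteration 8: 38 < 45 holds -> v = 38 + 5 = 43.
Iteration 9: 43 < 45 holds -> v = 43 + 5 = 48.
Iteration 10: 48 < 45 fails; recursion stops.
SUM(v) = 3 + 8 + 13 + 18 + 23 + 28 + 33 + 38 + 43 + 48 = 255.

255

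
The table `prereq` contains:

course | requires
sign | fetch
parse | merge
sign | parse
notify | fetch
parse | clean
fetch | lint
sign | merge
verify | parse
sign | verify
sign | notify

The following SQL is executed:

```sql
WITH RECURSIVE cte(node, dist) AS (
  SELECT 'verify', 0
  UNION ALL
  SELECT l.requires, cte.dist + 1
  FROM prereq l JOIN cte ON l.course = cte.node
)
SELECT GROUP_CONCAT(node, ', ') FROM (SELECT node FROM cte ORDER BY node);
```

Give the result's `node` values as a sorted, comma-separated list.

clean, merge, parse, verify

Base: (verify, dist=0).
Iteration 1: edges from {verify} -> (parse, dist=1).
Iteration 2: edges from {parse} -> (clean, dist=2), (merge, dist=2).
Iteration 3: no outgoing edges from {clean,merge}; recursion stops.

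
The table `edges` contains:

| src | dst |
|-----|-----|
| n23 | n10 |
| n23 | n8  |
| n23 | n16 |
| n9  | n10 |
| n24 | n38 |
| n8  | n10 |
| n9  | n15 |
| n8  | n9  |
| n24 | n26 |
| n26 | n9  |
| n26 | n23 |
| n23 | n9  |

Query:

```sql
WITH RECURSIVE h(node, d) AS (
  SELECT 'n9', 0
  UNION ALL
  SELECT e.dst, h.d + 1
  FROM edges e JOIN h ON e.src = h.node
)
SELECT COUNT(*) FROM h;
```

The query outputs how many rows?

Base: (n9, d=0).
Iteration 1: edges from {n9} -> (n10, d=1), (n15, d=1).
Iteration 2: no outgoing edges from {n10,n15}; recursion stops.
Total rows emitted: 3.

3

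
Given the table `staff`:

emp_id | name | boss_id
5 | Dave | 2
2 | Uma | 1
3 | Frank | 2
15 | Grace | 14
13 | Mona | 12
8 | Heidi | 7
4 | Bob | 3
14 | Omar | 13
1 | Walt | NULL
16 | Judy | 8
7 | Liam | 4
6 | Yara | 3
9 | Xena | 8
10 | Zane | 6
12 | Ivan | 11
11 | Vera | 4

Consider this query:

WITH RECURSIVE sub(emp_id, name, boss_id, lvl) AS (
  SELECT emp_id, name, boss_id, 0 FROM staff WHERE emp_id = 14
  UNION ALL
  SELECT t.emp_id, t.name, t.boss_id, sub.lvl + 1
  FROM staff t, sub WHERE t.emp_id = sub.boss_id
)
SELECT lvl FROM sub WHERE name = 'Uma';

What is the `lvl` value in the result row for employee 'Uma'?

6

Base: emp_id=14 (Omar), boss_id=13, lvl 0.
Iteration 1: join on emp_id=13 -> Mona (id 13, boss_id=12, lvl 1).
Iteration 2: join on emp_id=12 -> Ivan (id 12, boss_id=11, lvl 2).
Iteration 3: join on emp_id=11 -> Vera (id 11, boss_id=4, lvl 3).
Iteration 4: join on emp_id=4 -> Bob (id 4, boss_id=3, lvl 4).
Iteration 5: join on emp_id=3 -> Frank (id 3, boss_id=2, lvl 5).
Iteration 6: join on emp_id=2 -> Uma (id 2, boss_id=1, lvl 6).
Iteration 7: join on emp_id=1 -> Walt (id 1, boss_id=NULL, lvl 7).
Iteration 8: boss_id is NULL; no match; recursion stops.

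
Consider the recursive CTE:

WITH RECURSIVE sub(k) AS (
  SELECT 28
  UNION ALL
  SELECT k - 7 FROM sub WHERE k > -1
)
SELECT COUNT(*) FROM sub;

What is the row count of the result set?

6

Base: k=28.
Iteration 1: 28 > -1 holds -> k = 28 - 7 = 21.
Iteration 2: 21 > -1 holds -> k = 21 - 7 = 14.
Iteration 3: 14 > -1 holds -> k = 14 - 7 = 7.
Iteration 4: 7 > -1 holds -> k = 7 - 7 = 0.
Iteration 5: 0 > -1 holds -> k = 0 - 7 = -7.
Iteration 6: -7 > -1 fails; recursion stops.
Total rows emitted: 6.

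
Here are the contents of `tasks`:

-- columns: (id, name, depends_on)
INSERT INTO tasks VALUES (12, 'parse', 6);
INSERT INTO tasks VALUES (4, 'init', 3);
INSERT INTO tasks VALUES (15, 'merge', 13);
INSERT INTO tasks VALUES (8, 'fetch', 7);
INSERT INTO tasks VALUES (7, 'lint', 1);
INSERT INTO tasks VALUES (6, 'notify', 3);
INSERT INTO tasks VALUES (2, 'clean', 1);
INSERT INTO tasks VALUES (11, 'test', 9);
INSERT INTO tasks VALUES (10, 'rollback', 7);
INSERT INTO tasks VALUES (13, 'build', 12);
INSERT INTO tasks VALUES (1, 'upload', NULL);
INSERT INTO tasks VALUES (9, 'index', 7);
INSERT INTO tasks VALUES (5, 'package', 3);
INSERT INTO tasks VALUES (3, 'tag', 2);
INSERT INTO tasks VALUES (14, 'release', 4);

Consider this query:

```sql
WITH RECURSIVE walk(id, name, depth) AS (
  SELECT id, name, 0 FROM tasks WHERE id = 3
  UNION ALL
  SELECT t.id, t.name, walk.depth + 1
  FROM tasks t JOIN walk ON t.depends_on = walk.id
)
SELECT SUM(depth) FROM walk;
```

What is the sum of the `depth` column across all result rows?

Base: id=3 (tag) at depth 0.
Iteration 1: rows with depends_on in {3} -> init (id 4, depth 1), package (id 5, depth 1), notify (id 6, depth 1).
Iteration 2: rows with depends_on in {4,5,6} -> parse (id 12, depth 2), release (id 14, depth 2).
Iteration 3: rows with depends_on in {12,14} -> build (id 13, depth 3).
Iteration 4: rows with depends_on in {13} -> merge (id 15, depth 4).
Iteration 5: no rows with depends_on in {15}; recursion stops.
SUM(depth) = 0 + 1 + 1 + 1 + 2 + 2 + 3 + 4 = 14.

14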